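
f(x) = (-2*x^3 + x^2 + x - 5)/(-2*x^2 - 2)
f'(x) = 4*x*(-2*x^3 + x^2 + x - 5)/(-2*x^2 - 2)^2 + (-6*x^2 + 2*x + 1)/(-2*x^2 - 2) = (2*x^4 + 7*x^2 - 12*x - 1)/(2*(x^4 + 2*x^2 + 1))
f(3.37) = 2.70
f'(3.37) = 0.97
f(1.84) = 1.39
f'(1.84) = 0.61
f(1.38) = 1.20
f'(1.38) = 0.18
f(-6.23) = -6.42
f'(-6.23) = 1.06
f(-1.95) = -1.22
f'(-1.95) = 1.69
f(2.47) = 1.87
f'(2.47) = 0.86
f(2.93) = 2.28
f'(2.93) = 0.93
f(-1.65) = -0.68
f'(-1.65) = 1.90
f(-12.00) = -12.36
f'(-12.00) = 1.01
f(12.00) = 11.40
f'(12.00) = 1.01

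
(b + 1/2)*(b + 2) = b^2 + 5*b/2 + 1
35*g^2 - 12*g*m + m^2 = (-7*g + m)*(-5*g + m)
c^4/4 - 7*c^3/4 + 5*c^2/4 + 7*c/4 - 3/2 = (c/4 + 1/4)*(c - 6)*(c - 1)^2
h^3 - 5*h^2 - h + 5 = (h - 5)*(h - 1)*(h + 1)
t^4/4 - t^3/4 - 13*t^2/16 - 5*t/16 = t*(t/4 + 1/4)*(t - 5/2)*(t + 1/2)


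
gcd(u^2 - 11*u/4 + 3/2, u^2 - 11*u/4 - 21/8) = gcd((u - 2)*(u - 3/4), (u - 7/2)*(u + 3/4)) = 1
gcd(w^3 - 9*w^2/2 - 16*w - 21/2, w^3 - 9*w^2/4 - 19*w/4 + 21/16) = w + 3/2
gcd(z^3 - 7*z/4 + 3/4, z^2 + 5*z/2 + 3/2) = z + 3/2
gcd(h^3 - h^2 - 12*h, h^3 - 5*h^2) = h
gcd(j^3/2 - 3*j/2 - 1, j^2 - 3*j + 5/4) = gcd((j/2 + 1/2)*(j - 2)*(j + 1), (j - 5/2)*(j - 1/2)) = 1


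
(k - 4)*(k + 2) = k^2 - 2*k - 8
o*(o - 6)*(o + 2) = o^3 - 4*o^2 - 12*o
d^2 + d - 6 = (d - 2)*(d + 3)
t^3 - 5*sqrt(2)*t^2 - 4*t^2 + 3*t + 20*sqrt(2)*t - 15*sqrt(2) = (t - 3)*(t - 1)*(t - 5*sqrt(2))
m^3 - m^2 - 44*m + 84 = (m - 6)*(m - 2)*(m + 7)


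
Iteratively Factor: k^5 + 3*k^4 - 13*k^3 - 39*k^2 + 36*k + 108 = (k + 3)*(k^4 - 13*k^2 + 36) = (k - 3)*(k + 3)*(k^3 + 3*k^2 - 4*k - 12) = (k - 3)*(k + 2)*(k + 3)*(k^2 + k - 6) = (k - 3)*(k + 2)*(k + 3)^2*(k - 2)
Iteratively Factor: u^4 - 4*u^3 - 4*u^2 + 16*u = (u - 4)*(u^3 - 4*u) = (u - 4)*(u + 2)*(u^2 - 2*u) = u*(u - 4)*(u + 2)*(u - 2)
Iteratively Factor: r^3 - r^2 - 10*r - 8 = (r + 2)*(r^2 - 3*r - 4) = (r + 1)*(r + 2)*(r - 4)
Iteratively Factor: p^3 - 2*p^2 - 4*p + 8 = (p + 2)*(p^2 - 4*p + 4) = (p - 2)*(p + 2)*(p - 2)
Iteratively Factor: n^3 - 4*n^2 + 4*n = (n - 2)*(n^2 - 2*n) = (n - 2)^2*(n)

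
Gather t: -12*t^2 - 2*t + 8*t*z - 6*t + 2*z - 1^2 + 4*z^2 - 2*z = -12*t^2 + t*(8*z - 8) + 4*z^2 - 1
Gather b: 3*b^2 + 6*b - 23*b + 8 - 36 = 3*b^2 - 17*b - 28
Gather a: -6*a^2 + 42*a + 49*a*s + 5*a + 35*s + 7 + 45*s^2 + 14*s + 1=-6*a^2 + a*(49*s + 47) + 45*s^2 + 49*s + 8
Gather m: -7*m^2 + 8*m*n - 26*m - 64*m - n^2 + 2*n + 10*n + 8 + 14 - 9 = -7*m^2 + m*(8*n - 90) - n^2 + 12*n + 13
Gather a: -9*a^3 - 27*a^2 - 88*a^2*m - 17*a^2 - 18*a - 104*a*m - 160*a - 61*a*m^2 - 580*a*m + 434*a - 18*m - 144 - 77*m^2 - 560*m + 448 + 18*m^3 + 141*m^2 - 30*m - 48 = -9*a^3 + a^2*(-88*m - 44) + a*(-61*m^2 - 684*m + 256) + 18*m^3 + 64*m^2 - 608*m + 256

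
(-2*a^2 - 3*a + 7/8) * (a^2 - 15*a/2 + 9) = -2*a^4 + 12*a^3 + 43*a^2/8 - 537*a/16 + 63/8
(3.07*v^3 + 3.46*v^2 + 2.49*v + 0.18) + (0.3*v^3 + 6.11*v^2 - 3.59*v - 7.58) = 3.37*v^3 + 9.57*v^2 - 1.1*v - 7.4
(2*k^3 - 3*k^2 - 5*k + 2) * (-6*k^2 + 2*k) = -12*k^5 + 22*k^4 + 24*k^3 - 22*k^2 + 4*k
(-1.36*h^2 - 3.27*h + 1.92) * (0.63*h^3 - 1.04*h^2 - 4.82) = -0.8568*h^5 - 0.6457*h^4 + 4.6104*h^3 + 4.5584*h^2 + 15.7614*h - 9.2544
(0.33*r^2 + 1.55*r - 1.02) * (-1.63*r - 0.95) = -0.5379*r^3 - 2.84*r^2 + 0.1901*r + 0.969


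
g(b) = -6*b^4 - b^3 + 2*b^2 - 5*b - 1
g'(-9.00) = 17212.00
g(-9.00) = -38431.00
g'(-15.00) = 80260.00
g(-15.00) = -299851.00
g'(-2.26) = 247.67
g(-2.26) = -124.47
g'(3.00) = -668.00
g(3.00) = -511.00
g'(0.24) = -4.54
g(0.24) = -2.12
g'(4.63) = -2432.86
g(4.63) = -2837.77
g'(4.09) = -1680.85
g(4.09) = -1735.39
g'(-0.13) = -5.52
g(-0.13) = -0.32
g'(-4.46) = 2046.68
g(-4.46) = -2224.25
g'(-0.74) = 0.12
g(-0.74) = 2.40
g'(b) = -24*b^3 - 3*b^2 + 4*b - 5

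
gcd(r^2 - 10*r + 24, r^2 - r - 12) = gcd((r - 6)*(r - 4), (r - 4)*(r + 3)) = r - 4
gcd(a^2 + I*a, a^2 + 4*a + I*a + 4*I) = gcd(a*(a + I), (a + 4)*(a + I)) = a + I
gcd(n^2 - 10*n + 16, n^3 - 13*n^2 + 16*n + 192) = n - 8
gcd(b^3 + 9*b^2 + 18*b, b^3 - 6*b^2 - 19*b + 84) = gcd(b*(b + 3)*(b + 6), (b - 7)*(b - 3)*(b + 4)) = 1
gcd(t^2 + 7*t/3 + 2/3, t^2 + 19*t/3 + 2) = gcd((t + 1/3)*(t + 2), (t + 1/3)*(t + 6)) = t + 1/3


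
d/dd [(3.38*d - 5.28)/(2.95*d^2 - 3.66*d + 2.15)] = (-9.971*d^2 + 31.152*d - 12.0578)/(8.7025*d^4 - 21.594*d^3 + 26.0806*d^2 - 15.738*d + 4.6225)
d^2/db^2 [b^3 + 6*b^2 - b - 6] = 6*b + 12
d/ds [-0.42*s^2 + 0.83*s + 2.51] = 0.83 - 0.84*s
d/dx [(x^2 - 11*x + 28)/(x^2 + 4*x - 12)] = 5*(3*x^2 - 16*x + 4)/(x^4 + 8*x^3 - 8*x^2 - 96*x + 144)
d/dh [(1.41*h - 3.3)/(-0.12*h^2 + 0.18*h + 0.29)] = (0.1692*h^2 - 0.792*h + 1.0029)/(0.0144*h^4 - 0.0432*h^3 - 0.0372*h^2 + 0.1044*h + 0.0841)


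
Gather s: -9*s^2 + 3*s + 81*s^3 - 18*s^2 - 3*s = 81*s^3 - 27*s^2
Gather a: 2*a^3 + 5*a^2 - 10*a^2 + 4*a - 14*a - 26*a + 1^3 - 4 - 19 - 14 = 2*a^3 - 5*a^2 - 36*a - 36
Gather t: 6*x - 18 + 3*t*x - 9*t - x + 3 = t*(3*x - 9) + 5*x - 15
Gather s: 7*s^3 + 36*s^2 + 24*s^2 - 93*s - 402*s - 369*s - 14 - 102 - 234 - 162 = 7*s^3 + 60*s^2 - 864*s - 512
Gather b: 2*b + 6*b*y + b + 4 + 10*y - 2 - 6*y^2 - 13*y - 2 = b*(6*y + 3) - 6*y^2 - 3*y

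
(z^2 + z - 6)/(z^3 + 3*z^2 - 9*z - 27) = (z - 2)/(z^2 - 9)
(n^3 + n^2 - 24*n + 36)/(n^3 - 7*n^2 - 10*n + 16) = (n^3 + n^2 - 24*n + 36)/(n^3 - 7*n^2 - 10*n + 16)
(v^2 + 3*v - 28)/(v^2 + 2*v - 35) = (v - 4)/(v - 5)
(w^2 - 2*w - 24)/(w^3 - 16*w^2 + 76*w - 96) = (w + 4)/(w^2 - 10*w + 16)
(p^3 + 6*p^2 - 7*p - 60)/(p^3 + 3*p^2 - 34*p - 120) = (p - 3)/(p - 6)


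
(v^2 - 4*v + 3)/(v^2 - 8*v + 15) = (v - 1)/(v - 5)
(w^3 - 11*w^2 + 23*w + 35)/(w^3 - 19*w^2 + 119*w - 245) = (w + 1)/(w - 7)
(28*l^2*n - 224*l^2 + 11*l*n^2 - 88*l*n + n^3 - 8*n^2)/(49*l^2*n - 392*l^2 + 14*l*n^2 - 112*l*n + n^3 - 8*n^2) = (4*l + n)/(7*l + n)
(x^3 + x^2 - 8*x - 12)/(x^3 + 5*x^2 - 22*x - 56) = (x^2 - x - 6)/(x^2 + 3*x - 28)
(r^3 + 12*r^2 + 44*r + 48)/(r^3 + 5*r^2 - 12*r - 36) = (r + 4)/(r - 3)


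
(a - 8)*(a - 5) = a^2 - 13*a + 40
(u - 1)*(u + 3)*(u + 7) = u^3 + 9*u^2 + 11*u - 21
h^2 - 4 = (h - 2)*(h + 2)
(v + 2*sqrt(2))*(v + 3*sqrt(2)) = v^2 + 5*sqrt(2)*v + 12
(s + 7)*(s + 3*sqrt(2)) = s^2 + 3*sqrt(2)*s + 7*s + 21*sqrt(2)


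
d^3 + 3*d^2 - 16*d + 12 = (d - 2)*(d - 1)*(d + 6)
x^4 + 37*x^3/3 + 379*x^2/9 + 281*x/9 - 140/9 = (x - 1/3)*(x + 5/3)*(x + 4)*(x + 7)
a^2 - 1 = (a - 1)*(a + 1)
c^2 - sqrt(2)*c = c*(c - sqrt(2))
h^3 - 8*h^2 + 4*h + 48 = (h - 6)*(h - 4)*(h + 2)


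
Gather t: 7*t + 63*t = 70*t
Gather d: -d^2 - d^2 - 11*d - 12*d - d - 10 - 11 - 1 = -2*d^2 - 24*d - 22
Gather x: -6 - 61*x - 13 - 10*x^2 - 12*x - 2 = -10*x^2 - 73*x - 21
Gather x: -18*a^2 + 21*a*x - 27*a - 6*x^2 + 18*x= -18*a^2 - 27*a - 6*x^2 + x*(21*a + 18)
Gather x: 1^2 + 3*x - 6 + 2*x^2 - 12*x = 2*x^2 - 9*x - 5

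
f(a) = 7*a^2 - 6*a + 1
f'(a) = 14*a - 6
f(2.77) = 38.09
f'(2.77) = 32.78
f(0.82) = 0.79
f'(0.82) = 5.48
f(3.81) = 79.75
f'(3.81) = 47.34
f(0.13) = 0.34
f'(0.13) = -4.18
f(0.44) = -0.28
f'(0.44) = 0.16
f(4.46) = 113.48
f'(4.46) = 56.44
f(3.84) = 81.18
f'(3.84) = 47.76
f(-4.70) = 183.83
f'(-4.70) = -71.80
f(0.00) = 1.00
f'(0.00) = -6.00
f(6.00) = 217.00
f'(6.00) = 78.00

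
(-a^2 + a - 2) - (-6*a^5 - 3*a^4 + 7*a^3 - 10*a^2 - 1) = 6*a^5 + 3*a^4 - 7*a^3 + 9*a^2 + a - 1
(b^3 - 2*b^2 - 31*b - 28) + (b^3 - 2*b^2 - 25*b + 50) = 2*b^3 - 4*b^2 - 56*b + 22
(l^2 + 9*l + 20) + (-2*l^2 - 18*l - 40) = -l^2 - 9*l - 20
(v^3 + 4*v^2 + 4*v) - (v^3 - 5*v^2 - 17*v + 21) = 9*v^2 + 21*v - 21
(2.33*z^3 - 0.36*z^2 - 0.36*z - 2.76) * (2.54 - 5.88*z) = -13.7004*z^4 + 8.035*z^3 + 1.2024*z^2 + 15.3144*z - 7.0104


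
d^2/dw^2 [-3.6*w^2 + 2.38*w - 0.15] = -7.20000000000000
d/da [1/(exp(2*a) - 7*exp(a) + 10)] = (7 - 2*exp(a))*exp(a)/(exp(2*a) - 7*exp(a) + 10)^2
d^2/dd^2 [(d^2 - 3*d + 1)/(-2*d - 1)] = -22/(8*d^3 + 12*d^2 + 6*d + 1)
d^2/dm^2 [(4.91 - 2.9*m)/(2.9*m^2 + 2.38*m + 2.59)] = (-(2.9*m - 4.91)*(5.8*m + 2.38)*(11.6*m + 4.76) + (50.46*m - 14.674)*(2.9*m^2 + 2.38*m + 2.59))/(2.9*m^2 + 2.38*m + 2.59)^3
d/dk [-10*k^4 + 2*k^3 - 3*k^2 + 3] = 2*k*(-20*k^2 + 3*k - 3)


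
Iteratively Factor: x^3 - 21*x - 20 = (x + 4)*(x^2 - 4*x - 5) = (x + 1)*(x + 4)*(x - 5)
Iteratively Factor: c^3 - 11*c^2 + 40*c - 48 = (c - 3)*(c^2 - 8*c + 16) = (c - 4)*(c - 3)*(c - 4)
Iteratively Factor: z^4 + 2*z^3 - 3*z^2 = (z - 1)*(z^3 + 3*z^2) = (z - 1)*(z + 3)*(z^2) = z*(z - 1)*(z + 3)*(z)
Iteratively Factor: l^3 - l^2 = (l - 1)*(l^2) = l*(l - 1)*(l)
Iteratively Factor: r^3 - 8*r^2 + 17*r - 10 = (r - 1)*(r^2 - 7*r + 10) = (r - 5)*(r - 1)*(r - 2)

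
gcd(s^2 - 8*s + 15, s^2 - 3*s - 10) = s - 5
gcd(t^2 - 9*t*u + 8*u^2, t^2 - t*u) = t - u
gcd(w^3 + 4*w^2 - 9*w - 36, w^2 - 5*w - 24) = w + 3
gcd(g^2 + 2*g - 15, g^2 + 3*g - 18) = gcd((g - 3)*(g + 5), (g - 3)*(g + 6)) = g - 3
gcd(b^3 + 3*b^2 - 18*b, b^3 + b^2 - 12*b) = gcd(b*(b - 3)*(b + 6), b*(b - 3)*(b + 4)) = b^2 - 3*b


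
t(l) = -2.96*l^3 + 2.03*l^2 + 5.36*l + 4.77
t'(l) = -8.88*l^2 + 4.06*l + 5.36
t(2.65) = -21.85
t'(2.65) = -46.24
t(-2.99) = 86.02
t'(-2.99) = -86.17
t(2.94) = -37.15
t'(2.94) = -59.46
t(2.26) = -6.92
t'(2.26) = -30.82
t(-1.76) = 17.76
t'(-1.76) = -29.29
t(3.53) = -81.22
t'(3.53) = -90.96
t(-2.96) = 83.46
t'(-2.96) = -84.46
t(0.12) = 5.44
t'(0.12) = 5.72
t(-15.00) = 10371.12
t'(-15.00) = -2053.54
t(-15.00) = 10371.12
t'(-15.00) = -2053.54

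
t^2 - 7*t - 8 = (t - 8)*(t + 1)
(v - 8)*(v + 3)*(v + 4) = v^3 - v^2 - 44*v - 96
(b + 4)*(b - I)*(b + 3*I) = b^3 + 4*b^2 + 2*I*b^2 + 3*b + 8*I*b + 12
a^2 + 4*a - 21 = (a - 3)*(a + 7)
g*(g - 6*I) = g^2 - 6*I*g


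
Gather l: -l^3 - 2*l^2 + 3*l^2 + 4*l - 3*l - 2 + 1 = -l^3 + l^2 + l - 1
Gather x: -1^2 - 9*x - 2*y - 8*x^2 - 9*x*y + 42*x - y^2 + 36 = -8*x^2 + x*(33 - 9*y) - y^2 - 2*y + 35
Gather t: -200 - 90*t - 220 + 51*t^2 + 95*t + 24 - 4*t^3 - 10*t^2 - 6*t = -4*t^3 + 41*t^2 - t - 396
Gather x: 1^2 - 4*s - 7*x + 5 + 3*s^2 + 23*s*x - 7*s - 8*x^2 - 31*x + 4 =3*s^2 - 11*s - 8*x^2 + x*(23*s - 38) + 10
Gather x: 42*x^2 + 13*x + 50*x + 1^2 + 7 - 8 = 42*x^2 + 63*x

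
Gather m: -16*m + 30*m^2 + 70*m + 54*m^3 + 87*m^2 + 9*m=54*m^3 + 117*m^2 + 63*m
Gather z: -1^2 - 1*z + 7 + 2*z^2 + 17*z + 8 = 2*z^2 + 16*z + 14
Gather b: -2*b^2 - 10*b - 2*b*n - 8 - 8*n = -2*b^2 + b*(-2*n - 10) - 8*n - 8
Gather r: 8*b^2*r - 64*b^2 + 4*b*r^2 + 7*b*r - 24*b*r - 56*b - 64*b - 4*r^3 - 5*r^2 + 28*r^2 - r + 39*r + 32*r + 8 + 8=-64*b^2 - 120*b - 4*r^3 + r^2*(4*b + 23) + r*(8*b^2 - 17*b + 70) + 16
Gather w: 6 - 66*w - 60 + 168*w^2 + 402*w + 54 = 168*w^2 + 336*w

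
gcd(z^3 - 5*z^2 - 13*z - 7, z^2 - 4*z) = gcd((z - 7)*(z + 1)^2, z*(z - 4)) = 1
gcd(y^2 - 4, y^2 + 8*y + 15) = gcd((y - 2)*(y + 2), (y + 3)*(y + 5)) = 1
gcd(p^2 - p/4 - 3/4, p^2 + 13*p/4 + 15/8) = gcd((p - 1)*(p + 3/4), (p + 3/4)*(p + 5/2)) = p + 3/4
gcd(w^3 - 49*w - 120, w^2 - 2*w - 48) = w - 8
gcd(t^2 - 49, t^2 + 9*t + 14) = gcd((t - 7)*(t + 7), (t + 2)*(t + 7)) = t + 7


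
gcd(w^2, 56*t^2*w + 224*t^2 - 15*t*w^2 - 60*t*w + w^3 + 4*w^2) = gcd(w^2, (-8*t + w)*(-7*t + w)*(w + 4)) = 1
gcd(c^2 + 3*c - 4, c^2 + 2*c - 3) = c - 1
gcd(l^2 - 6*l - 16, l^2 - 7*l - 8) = l - 8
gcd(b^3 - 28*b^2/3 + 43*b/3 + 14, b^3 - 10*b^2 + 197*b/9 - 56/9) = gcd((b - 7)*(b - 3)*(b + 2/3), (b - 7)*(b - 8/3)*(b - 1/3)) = b - 7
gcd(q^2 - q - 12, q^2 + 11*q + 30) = 1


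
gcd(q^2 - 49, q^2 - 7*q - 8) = 1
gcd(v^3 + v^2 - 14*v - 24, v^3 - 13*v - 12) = v^2 - v - 12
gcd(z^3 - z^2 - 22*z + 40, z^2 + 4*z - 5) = z + 5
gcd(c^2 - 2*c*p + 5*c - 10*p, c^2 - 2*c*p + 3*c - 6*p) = -c + 2*p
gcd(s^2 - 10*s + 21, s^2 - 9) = s - 3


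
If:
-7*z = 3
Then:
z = -3/7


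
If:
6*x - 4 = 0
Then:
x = 2/3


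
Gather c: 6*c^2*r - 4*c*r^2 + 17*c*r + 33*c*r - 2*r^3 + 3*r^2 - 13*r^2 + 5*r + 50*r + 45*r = 6*c^2*r + c*(-4*r^2 + 50*r) - 2*r^3 - 10*r^2 + 100*r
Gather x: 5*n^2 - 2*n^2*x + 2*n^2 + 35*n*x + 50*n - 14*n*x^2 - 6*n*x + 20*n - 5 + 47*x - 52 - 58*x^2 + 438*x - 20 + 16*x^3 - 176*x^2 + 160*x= 7*n^2 + 70*n + 16*x^3 + x^2*(-14*n - 234) + x*(-2*n^2 + 29*n + 645) - 77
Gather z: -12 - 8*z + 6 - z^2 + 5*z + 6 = -z^2 - 3*z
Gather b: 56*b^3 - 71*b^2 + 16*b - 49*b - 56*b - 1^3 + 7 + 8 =56*b^3 - 71*b^2 - 89*b + 14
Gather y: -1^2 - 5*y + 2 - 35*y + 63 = 64 - 40*y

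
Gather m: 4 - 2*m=4 - 2*m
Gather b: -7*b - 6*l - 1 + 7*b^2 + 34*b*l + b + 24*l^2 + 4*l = 7*b^2 + b*(34*l - 6) + 24*l^2 - 2*l - 1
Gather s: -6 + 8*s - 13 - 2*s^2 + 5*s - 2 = -2*s^2 + 13*s - 21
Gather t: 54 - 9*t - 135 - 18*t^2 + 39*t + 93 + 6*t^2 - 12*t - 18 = -12*t^2 + 18*t - 6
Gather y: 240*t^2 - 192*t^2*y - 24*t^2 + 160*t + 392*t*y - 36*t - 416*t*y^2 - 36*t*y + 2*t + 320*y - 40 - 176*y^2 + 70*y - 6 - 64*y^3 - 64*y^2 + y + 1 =216*t^2 + 126*t - 64*y^3 + y^2*(-416*t - 240) + y*(-192*t^2 + 356*t + 391) - 45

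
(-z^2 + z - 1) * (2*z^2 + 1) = -2*z^4 + 2*z^3 - 3*z^2 + z - 1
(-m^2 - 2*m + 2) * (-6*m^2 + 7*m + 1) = 6*m^4 + 5*m^3 - 27*m^2 + 12*m + 2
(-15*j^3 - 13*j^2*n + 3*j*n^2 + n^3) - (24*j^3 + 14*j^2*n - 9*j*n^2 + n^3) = -39*j^3 - 27*j^2*n + 12*j*n^2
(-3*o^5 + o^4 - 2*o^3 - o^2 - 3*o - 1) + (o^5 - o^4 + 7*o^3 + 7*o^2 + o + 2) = -2*o^5 + 5*o^3 + 6*o^2 - 2*o + 1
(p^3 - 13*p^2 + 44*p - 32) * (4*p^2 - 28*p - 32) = 4*p^5 - 80*p^4 + 508*p^3 - 944*p^2 - 512*p + 1024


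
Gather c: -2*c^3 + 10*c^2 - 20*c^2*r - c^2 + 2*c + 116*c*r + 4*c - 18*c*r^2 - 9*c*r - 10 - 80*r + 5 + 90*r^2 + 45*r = -2*c^3 + c^2*(9 - 20*r) + c*(-18*r^2 + 107*r + 6) + 90*r^2 - 35*r - 5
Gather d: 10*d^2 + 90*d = 10*d^2 + 90*d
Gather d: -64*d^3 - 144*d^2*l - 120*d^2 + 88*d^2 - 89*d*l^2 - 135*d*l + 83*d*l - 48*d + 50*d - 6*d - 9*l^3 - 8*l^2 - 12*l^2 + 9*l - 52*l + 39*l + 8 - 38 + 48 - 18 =-64*d^3 + d^2*(-144*l - 32) + d*(-89*l^2 - 52*l - 4) - 9*l^3 - 20*l^2 - 4*l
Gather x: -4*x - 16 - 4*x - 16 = -8*x - 32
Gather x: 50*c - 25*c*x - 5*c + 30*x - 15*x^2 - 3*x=45*c - 15*x^2 + x*(27 - 25*c)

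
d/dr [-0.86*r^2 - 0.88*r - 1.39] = -1.72*r - 0.88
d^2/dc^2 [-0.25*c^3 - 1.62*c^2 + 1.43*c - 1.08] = -1.5*c - 3.24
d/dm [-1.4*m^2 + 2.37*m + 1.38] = 2.37 - 2.8*m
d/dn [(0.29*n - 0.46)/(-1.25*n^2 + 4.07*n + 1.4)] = (0.3625*n^2 - 1.15*n + 2.2782)/(1.5625*n^4 - 10.175*n^3 + 13.0649*n^2 + 11.396*n + 1.96)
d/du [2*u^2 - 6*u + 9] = 4*u - 6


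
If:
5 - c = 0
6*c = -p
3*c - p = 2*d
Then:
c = 5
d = 45/2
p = -30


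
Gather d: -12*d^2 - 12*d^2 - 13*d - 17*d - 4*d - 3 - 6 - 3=-24*d^2 - 34*d - 12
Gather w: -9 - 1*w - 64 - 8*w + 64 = -9*w - 9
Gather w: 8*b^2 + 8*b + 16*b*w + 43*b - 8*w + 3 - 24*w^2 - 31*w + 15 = 8*b^2 + 51*b - 24*w^2 + w*(16*b - 39) + 18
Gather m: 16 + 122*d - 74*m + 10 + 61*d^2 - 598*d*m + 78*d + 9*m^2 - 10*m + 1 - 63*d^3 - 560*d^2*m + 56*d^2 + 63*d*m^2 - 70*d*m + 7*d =-63*d^3 + 117*d^2 + 207*d + m^2*(63*d + 9) + m*(-560*d^2 - 668*d - 84) + 27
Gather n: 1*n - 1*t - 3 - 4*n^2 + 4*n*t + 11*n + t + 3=-4*n^2 + n*(4*t + 12)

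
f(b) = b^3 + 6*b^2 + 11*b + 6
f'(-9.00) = 146.00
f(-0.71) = 0.86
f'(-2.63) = 0.19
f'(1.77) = 41.64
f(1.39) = 35.57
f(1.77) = 49.81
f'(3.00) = 74.00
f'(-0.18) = 8.94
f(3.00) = 120.00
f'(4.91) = 142.24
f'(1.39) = 33.48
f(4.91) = 323.03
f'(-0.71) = 3.99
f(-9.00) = -336.00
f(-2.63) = 0.38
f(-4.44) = -12.09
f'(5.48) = 166.85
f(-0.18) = 4.21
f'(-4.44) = 16.86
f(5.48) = 411.03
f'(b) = 3*b^2 + 12*b + 11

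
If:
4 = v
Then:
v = 4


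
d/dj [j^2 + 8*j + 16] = 2*j + 8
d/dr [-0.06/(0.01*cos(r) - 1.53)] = -0.0006*sin(r)/(0.01*cos(r) - 1.53)^2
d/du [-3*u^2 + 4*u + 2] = 4 - 6*u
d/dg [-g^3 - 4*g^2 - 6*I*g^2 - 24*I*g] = -3*g^2 - 4*g*(2 + 3*I) - 24*I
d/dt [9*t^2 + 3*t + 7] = 18*t + 3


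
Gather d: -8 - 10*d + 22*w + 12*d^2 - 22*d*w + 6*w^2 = 12*d^2 + d*(-22*w - 10) + 6*w^2 + 22*w - 8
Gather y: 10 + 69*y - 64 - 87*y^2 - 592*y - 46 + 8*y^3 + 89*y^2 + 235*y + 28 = 8*y^3 + 2*y^2 - 288*y - 72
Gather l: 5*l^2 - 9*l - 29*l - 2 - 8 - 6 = 5*l^2 - 38*l - 16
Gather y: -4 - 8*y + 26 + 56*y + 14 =48*y + 36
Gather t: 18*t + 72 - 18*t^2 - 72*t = -18*t^2 - 54*t + 72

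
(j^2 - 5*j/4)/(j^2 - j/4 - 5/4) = j/(j + 1)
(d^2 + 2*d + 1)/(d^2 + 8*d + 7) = (d + 1)/(d + 7)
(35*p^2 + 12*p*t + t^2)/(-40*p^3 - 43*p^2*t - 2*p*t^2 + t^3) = (-7*p - t)/(8*p^2 + 7*p*t - t^2)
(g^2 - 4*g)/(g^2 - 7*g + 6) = g*(g - 4)/(g^2 - 7*g + 6)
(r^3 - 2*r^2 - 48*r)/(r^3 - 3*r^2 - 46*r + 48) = r/(r - 1)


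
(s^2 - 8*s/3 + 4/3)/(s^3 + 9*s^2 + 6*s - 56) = (s - 2/3)/(s^2 + 11*s + 28)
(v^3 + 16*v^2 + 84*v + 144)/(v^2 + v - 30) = (v^2 + 10*v + 24)/(v - 5)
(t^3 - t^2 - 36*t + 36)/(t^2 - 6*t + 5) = (t^2 - 36)/(t - 5)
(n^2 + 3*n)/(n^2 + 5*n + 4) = n*(n + 3)/(n^2 + 5*n + 4)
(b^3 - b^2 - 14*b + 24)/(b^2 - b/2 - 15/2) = 2*(b^2 + 2*b - 8)/(2*b + 5)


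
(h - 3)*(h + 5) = h^2 + 2*h - 15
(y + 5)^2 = y^2 + 10*y + 25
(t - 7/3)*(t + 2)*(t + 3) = t^3 + 8*t^2/3 - 17*t/3 - 14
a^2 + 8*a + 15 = (a + 3)*(a + 5)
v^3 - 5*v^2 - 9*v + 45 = (v - 5)*(v - 3)*(v + 3)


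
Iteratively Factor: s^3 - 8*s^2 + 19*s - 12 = (s - 4)*(s^2 - 4*s + 3) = (s - 4)*(s - 1)*(s - 3)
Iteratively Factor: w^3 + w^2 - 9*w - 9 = (w + 1)*(w^2 - 9) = (w - 3)*(w + 1)*(w + 3)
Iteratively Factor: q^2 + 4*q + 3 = (q + 3)*(q + 1)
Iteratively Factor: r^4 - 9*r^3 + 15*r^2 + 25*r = (r - 5)*(r^3 - 4*r^2 - 5*r) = (r - 5)^2*(r^2 + r) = (r - 5)^2*(r + 1)*(r)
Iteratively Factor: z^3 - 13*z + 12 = (z - 3)*(z^2 + 3*z - 4) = (z - 3)*(z + 4)*(z - 1)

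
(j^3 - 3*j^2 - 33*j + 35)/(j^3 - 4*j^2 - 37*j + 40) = (j - 7)/(j - 8)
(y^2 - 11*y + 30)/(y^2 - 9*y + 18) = (y - 5)/(y - 3)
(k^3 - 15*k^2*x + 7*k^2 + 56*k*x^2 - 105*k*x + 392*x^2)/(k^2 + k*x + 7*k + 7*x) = (k^2 - 15*k*x + 56*x^2)/(k + x)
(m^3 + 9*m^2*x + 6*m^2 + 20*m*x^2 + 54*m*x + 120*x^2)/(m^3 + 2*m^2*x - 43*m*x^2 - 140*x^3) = (-m - 6)/(-m + 7*x)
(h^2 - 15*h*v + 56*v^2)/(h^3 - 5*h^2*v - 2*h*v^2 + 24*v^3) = (h^2 - 15*h*v + 56*v^2)/(h^3 - 5*h^2*v - 2*h*v^2 + 24*v^3)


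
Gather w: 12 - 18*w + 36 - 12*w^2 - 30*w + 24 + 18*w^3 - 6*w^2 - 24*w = 18*w^3 - 18*w^2 - 72*w + 72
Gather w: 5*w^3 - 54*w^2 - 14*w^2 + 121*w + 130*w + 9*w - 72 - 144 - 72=5*w^3 - 68*w^2 + 260*w - 288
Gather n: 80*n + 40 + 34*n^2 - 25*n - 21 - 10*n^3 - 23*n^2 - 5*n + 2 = -10*n^3 + 11*n^2 + 50*n + 21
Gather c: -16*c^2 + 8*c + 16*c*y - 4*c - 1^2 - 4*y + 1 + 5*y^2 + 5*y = -16*c^2 + c*(16*y + 4) + 5*y^2 + y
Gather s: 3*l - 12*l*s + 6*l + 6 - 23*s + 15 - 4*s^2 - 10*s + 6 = 9*l - 4*s^2 + s*(-12*l - 33) + 27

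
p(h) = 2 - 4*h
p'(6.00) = -4.00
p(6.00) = -22.00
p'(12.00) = -4.00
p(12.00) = -46.00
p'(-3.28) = -4.00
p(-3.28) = 15.12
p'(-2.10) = -4.00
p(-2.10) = 10.40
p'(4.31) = -4.00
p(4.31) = -15.24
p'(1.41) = -4.00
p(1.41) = -3.64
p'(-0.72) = -4.00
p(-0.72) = 4.88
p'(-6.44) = -4.00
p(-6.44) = 27.76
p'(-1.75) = -4.00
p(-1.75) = 9.00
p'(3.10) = -4.00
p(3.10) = -10.40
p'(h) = -4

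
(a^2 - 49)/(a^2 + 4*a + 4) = (a^2 - 49)/(a^2 + 4*a + 4)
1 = 1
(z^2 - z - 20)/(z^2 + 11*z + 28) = (z - 5)/(z + 7)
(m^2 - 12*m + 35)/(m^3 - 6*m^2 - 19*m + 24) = (m^2 - 12*m + 35)/(m^3 - 6*m^2 - 19*m + 24)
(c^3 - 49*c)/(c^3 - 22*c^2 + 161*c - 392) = c*(c + 7)/(c^2 - 15*c + 56)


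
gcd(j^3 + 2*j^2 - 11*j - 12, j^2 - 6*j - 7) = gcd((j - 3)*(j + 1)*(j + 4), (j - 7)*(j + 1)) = j + 1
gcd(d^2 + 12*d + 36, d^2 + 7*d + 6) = d + 6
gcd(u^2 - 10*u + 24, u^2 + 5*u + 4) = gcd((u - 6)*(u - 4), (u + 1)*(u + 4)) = 1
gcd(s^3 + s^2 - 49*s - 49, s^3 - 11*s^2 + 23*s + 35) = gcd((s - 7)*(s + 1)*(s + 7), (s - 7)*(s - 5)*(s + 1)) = s^2 - 6*s - 7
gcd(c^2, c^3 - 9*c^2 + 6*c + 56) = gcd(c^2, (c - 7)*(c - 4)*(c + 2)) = 1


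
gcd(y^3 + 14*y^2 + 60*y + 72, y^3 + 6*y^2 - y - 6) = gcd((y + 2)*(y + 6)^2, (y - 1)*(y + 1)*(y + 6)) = y + 6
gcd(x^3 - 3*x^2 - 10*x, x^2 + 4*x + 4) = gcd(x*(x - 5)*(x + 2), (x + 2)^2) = x + 2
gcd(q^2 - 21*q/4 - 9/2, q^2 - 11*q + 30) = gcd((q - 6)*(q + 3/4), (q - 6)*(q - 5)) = q - 6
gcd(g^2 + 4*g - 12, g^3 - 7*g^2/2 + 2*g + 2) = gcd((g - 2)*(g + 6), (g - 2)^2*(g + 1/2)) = g - 2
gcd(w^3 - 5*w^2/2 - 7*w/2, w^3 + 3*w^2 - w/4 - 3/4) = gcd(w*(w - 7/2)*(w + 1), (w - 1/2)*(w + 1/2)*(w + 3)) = 1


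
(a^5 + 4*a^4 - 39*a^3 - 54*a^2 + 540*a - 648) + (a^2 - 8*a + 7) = a^5 + 4*a^4 - 39*a^3 - 53*a^2 + 532*a - 641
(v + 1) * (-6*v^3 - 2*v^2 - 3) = -6*v^4 - 8*v^3 - 2*v^2 - 3*v - 3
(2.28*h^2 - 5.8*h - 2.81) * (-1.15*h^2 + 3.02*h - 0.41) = -2.622*h^4 + 13.5556*h^3 - 15.2193*h^2 - 6.1082*h + 1.1521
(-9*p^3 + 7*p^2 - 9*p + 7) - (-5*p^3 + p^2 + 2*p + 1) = -4*p^3 + 6*p^2 - 11*p + 6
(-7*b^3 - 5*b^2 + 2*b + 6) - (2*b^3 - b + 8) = -9*b^3 - 5*b^2 + 3*b - 2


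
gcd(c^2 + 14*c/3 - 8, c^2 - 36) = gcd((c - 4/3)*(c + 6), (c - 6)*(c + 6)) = c + 6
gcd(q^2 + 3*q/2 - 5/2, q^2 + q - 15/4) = q + 5/2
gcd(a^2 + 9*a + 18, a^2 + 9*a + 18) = a^2 + 9*a + 18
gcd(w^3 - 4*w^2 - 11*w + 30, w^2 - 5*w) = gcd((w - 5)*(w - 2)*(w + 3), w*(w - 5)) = w - 5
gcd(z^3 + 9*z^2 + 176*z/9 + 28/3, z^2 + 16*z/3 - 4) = z + 6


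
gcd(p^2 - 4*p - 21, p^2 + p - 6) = p + 3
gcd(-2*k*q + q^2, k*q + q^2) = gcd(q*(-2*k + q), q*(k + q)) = q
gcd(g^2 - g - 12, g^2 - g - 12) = g^2 - g - 12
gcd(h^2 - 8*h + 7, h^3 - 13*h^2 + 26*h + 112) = h - 7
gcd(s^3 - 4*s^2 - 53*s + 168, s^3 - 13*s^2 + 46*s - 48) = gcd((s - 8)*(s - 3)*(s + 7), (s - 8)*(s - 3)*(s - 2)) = s^2 - 11*s + 24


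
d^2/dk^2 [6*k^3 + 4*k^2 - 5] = 36*k + 8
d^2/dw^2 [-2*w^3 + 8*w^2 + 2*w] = 16 - 12*w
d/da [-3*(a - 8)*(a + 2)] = 18 - 6*a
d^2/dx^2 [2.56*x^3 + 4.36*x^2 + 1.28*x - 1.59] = 15.36*x + 8.72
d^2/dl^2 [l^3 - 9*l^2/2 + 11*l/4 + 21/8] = 6*l - 9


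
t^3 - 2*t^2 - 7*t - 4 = (t - 4)*(t + 1)^2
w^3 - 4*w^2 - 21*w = w*(w - 7)*(w + 3)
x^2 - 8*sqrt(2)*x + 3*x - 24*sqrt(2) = (x + 3)*(x - 8*sqrt(2))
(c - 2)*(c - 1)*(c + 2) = c^3 - c^2 - 4*c + 4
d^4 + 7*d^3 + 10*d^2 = d^2*(d + 2)*(d + 5)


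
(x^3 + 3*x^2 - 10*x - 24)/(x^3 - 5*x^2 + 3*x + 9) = (x^2 + 6*x + 8)/(x^2 - 2*x - 3)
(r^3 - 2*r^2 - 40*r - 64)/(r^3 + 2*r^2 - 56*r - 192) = (r + 2)/(r + 6)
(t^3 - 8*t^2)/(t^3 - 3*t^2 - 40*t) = t/(t + 5)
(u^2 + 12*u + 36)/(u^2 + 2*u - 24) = (u + 6)/(u - 4)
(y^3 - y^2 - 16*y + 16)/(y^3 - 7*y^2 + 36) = (y^3 - y^2 - 16*y + 16)/(y^3 - 7*y^2 + 36)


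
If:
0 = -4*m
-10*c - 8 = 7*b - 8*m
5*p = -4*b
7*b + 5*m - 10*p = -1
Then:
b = -1/15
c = -113/150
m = 0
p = 4/75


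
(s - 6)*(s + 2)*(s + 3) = s^3 - s^2 - 24*s - 36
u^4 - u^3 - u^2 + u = u*(u - 1)^2*(u + 1)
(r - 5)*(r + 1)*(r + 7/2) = r^3 - r^2/2 - 19*r - 35/2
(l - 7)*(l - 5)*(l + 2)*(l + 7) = l^4 - 3*l^3 - 59*l^2 + 147*l + 490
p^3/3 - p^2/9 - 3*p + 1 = (p/3 + 1)*(p - 3)*(p - 1/3)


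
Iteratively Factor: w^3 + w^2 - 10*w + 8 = (w - 1)*(w^2 + 2*w - 8) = (w - 2)*(w - 1)*(w + 4)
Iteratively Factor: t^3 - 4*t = (t)*(t^2 - 4) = t*(t - 2)*(t + 2)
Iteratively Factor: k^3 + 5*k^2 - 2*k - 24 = (k + 3)*(k^2 + 2*k - 8) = (k + 3)*(k + 4)*(k - 2)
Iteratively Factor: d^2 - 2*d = (d - 2)*(d)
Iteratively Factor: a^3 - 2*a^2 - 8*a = (a - 4)*(a^2 + 2*a) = a*(a - 4)*(a + 2)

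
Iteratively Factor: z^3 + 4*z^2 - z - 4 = (z + 1)*(z^2 + 3*z - 4) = (z - 1)*(z + 1)*(z + 4)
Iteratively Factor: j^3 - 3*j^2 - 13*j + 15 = (j - 5)*(j^2 + 2*j - 3) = (j - 5)*(j - 1)*(j + 3)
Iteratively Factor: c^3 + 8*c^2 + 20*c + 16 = (c + 2)*(c^2 + 6*c + 8) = (c + 2)*(c + 4)*(c + 2)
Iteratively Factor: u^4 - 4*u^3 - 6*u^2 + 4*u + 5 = (u + 1)*(u^3 - 5*u^2 - u + 5) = (u - 1)*(u + 1)*(u^2 - 4*u - 5) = (u - 1)*(u + 1)^2*(u - 5)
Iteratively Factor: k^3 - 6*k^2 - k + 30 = (k + 2)*(k^2 - 8*k + 15) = (k - 5)*(k + 2)*(k - 3)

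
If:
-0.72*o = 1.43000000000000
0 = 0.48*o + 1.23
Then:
No Solution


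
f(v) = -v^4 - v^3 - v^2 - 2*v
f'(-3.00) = 85.00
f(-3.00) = -57.00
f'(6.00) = -986.00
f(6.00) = -1560.00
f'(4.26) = -374.20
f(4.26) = -433.31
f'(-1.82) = 15.82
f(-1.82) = -4.62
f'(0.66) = -5.78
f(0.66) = -2.23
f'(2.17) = -61.34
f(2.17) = -41.44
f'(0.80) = -7.57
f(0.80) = -3.16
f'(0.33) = -3.13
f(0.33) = -0.82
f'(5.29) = -688.68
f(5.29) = -969.71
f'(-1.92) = 19.09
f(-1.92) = -6.36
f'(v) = -4*v^3 - 3*v^2 - 2*v - 2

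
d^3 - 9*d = d*(d - 3)*(d + 3)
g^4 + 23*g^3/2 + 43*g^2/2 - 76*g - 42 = (g - 2)*(g + 1/2)*(g + 6)*(g + 7)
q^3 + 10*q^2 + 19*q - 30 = (q - 1)*(q + 5)*(q + 6)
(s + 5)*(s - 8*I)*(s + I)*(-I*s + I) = -I*s^4 - 7*s^3 - 4*I*s^3 - 28*s^2 - 3*I*s^2 + 35*s - 32*I*s + 40*I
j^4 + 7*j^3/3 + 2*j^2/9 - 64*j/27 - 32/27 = (j - 1)*(j + 2/3)*(j + 4/3)^2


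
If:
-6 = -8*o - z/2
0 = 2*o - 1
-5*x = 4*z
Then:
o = 1/2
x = -16/5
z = 4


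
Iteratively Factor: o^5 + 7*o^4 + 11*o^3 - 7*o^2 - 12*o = (o)*(o^4 + 7*o^3 + 11*o^2 - 7*o - 12) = o*(o + 4)*(o^3 + 3*o^2 - o - 3) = o*(o - 1)*(o + 4)*(o^2 + 4*o + 3) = o*(o - 1)*(o + 3)*(o + 4)*(o + 1)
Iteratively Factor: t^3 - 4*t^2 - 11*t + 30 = (t + 3)*(t^2 - 7*t + 10) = (t - 5)*(t + 3)*(t - 2)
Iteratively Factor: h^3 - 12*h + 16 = (h + 4)*(h^2 - 4*h + 4) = (h - 2)*(h + 4)*(h - 2)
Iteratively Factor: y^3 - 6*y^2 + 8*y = (y - 2)*(y^2 - 4*y) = (y - 4)*(y - 2)*(y)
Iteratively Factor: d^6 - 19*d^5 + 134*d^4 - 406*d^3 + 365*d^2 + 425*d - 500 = (d + 1)*(d^5 - 20*d^4 + 154*d^3 - 560*d^2 + 925*d - 500) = (d - 5)*(d + 1)*(d^4 - 15*d^3 + 79*d^2 - 165*d + 100) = (d - 5)*(d - 1)*(d + 1)*(d^3 - 14*d^2 + 65*d - 100) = (d - 5)*(d - 4)*(d - 1)*(d + 1)*(d^2 - 10*d + 25) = (d - 5)^2*(d - 4)*(d - 1)*(d + 1)*(d - 5)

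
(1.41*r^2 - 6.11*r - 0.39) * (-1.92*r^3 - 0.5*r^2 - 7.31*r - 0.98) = -2.7072*r^5 + 11.0262*r^4 - 6.5033*r^3 + 43.4773*r^2 + 8.8387*r + 0.3822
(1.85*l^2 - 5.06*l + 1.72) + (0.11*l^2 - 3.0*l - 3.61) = 1.96*l^2 - 8.06*l - 1.89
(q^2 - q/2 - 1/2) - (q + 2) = q^2 - 3*q/2 - 5/2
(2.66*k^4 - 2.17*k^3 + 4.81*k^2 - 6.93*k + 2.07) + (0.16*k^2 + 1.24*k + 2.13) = 2.66*k^4 - 2.17*k^3 + 4.97*k^2 - 5.69*k + 4.2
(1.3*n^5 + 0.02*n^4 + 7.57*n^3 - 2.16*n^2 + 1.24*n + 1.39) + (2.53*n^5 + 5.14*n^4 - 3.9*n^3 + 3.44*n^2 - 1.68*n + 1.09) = 3.83*n^5 + 5.16*n^4 + 3.67*n^3 + 1.28*n^2 - 0.44*n + 2.48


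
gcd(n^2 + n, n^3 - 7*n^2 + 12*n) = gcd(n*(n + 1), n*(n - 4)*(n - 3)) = n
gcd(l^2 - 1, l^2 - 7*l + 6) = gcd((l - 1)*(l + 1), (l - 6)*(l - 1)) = l - 1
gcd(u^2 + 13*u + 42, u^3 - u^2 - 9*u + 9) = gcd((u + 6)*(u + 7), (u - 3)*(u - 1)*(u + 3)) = 1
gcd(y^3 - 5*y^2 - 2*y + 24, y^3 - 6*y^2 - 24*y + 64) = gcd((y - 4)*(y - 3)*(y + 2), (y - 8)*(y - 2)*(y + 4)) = 1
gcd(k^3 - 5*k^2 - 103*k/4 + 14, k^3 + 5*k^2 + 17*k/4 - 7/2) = k^2 + 3*k - 7/4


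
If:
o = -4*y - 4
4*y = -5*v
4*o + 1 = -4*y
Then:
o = 1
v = 1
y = -5/4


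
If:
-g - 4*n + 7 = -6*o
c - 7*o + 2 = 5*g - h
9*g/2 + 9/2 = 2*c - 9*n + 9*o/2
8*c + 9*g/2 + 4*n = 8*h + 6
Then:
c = 216*o/37 + 6219/296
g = 44*o/37 + 358/37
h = 263*o/37 + 7509/296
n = 89*o/74 - 99/148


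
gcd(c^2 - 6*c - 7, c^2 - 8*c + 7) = c - 7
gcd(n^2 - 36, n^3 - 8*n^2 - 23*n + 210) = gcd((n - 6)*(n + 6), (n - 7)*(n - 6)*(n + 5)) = n - 6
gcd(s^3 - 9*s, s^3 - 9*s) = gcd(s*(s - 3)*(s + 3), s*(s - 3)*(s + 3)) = s^3 - 9*s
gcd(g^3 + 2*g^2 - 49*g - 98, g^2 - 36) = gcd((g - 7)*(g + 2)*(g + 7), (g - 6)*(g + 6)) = 1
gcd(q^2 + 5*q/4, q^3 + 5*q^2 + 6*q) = q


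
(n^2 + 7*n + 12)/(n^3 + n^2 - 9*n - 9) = (n + 4)/(n^2 - 2*n - 3)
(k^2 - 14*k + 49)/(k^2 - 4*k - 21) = (k - 7)/(k + 3)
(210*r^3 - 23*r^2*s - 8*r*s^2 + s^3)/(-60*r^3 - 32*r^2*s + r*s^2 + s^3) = (-7*r + s)/(2*r + s)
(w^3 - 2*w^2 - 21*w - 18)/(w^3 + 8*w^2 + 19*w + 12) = (w - 6)/(w + 4)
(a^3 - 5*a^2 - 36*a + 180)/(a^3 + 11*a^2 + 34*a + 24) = (a^2 - 11*a + 30)/(a^2 + 5*a + 4)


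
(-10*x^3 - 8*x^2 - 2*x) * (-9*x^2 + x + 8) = 90*x^5 + 62*x^4 - 70*x^3 - 66*x^2 - 16*x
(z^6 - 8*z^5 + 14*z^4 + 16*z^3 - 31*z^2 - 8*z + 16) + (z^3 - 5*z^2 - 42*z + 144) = z^6 - 8*z^5 + 14*z^4 + 17*z^3 - 36*z^2 - 50*z + 160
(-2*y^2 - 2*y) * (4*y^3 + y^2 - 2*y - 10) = -8*y^5 - 10*y^4 + 2*y^3 + 24*y^2 + 20*y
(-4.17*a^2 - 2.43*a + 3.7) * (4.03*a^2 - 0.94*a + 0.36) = -16.8051*a^4 - 5.8731*a^3 + 15.694*a^2 - 4.3528*a + 1.332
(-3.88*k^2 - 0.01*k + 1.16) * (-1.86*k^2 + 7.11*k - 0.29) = 7.2168*k^4 - 27.5682*k^3 - 1.1035*k^2 + 8.2505*k - 0.3364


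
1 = 1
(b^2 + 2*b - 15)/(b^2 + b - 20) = (b - 3)/(b - 4)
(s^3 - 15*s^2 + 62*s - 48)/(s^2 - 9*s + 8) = s - 6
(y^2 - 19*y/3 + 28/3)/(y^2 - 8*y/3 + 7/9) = 3*(y - 4)/(3*y - 1)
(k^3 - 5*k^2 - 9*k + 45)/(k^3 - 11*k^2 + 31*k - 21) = (k^2 - 2*k - 15)/(k^2 - 8*k + 7)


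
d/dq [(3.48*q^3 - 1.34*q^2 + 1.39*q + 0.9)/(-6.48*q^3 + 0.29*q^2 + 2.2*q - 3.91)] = (-7.674*q^4 + 33.3264*q^3 - 26.6755*q^2 + 9.9568*q - 7.4149)/(41.9904*q^6 - 3.7584*q^5 - 28.4279*q^4 + 51.9496*q^3 + 2.5722*q^2 - 17.204*q + 15.2881)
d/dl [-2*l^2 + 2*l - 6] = 2 - 4*l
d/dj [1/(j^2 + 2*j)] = 2*(-j - 1)/(j^2*(j + 2)^2)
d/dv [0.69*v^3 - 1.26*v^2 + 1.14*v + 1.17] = 2.07*v^2 - 2.52*v + 1.14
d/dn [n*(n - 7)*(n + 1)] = 3*n^2 - 12*n - 7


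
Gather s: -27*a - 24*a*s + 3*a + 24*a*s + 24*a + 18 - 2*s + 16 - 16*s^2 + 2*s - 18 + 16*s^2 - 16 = 0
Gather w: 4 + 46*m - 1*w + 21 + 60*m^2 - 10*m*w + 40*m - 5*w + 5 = 60*m^2 + 86*m + w*(-10*m - 6) + 30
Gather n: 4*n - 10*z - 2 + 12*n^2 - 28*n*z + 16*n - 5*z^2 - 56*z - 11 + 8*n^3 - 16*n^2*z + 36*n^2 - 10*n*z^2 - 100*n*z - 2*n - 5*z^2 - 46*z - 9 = 8*n^3 + n^2*(48 - 16*z) + n*(-10*z^2 - 128*z + 18) - 10*z^2 - 112*z - 22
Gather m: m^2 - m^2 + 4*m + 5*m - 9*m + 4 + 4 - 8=0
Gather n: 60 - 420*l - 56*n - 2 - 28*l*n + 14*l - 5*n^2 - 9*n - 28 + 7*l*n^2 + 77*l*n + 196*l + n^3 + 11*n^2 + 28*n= -210*l + n^3 + n^2*(7*l + 6) + n*(49*l - 37) + 30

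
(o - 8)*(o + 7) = o^2 - o - 56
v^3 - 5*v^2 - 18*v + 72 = (v - 6)*(v - 3)*(v + 4)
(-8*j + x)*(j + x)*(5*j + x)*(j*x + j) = -40*j^4*x - 40*j^4 - 43*j^3*x^2 - 43*j^3*x - 2*j^2*x^3 - 2*j^2*x^2 + j*x^4 + j*x^3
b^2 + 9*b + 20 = (b + 4)*(b + 5)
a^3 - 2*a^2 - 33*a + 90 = (a - 5)*(a - 3)*(a + 6)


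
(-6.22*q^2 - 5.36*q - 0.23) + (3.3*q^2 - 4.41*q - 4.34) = -2.92*q^2 - 9.77*q - 4.57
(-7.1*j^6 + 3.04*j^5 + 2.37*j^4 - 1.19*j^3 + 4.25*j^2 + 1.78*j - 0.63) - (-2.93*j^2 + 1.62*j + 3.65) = -7.1*j^6 + 3.04*j^5 + 2.37*j^4 - 1.19*j^3 + 7.18*j^2 + 0.16*j - 4.28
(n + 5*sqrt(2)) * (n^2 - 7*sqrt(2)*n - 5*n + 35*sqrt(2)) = n^3 - 5*n^2 - 2*sqrt(2)*n^2 - 70*n + 10*sqrt(2)*n + 350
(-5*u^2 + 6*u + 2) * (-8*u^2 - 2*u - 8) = 40*u^4 - 38*u^3 + 12*u^2 - 52*u - 16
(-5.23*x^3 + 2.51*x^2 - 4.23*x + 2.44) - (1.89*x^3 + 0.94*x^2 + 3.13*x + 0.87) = -7.12*x^3 + 1.57*x^2 - 7.36*x + 1.57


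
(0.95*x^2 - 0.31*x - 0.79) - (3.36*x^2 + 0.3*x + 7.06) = -2.41*x^2 - 0.61*x - 7.85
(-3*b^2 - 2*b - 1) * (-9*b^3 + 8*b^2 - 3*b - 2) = 27*b^5 - 6*b^4 + 2*b^3 + 4*b^2 + 7*b + 2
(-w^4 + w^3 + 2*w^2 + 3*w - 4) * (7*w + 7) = -7*w^5 + 21*w^3 + 35*w^2 - 7*w - 28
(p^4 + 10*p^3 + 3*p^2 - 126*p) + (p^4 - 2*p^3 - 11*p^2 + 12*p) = 2*p^4 + 8*p^3 - 8*p^2 - 114*p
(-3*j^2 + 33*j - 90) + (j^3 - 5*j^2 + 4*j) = j^3 - 8*j^2 + 37*j - 90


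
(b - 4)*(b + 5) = b^2 + b - 20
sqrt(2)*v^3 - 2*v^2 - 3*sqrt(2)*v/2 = v*(v - 3*sqrt(2)/2)*(sqrt(2)*v + 1)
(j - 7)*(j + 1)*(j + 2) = j^3 - 4*j^2 - 19*j - 14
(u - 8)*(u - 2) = u^2 - 10*u + 16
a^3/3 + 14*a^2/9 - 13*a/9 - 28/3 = (a/3 + 1)*(a - 7/3)*(a + 4)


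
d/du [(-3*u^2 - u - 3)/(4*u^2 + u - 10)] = (u^2 + 84*u + 13)/(16*u^4 + 8*u^3 - 79*u^2 - 20*u + 100)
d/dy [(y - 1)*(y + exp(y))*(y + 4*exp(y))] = (y - 1)*(y + exp(y))*(4*exp(y) + 1) + (y - 1)*(y + 4*exp(y))*(exp(y) + 1) + (y + exp(y))*(y + 4*exp(y))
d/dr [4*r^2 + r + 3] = 8*r + 1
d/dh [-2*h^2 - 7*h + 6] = -4*h - 7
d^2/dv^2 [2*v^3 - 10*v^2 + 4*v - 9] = 12*v - 20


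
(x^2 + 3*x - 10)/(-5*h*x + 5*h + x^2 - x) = (-x^2 - 3*x + 10)/(5*h*x - 5*h - x^2 + x)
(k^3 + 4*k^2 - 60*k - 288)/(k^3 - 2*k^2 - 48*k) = (k + 6)/k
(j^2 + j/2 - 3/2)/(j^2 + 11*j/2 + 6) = (j - 1)/(j + 4)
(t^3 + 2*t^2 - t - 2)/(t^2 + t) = t + 1 - 2/t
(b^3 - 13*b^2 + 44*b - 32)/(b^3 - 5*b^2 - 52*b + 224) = (b - 1)/(b + 7)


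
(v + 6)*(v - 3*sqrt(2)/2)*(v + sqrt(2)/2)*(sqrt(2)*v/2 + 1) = sqrt(2)*v^4/2 + 3*sqrt(2)*v^3 - 7*sqrt(2)*v^2/4 - 21*sqrt(2)*v/2 - 3*v/2 - 9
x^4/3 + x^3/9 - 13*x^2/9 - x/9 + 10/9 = (x/3 + 1/3)*(x - 5/3)*(x - 1)*(x + 2)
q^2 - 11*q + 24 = (q - 8)*(q - 3)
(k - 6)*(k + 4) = k^2 - 2*k - 24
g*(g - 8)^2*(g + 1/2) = g^4 - 31*g^3/2 + 56*g^2 + 32*g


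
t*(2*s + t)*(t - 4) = 2*s*t^2 - 8*s*t + t^3 - 4*t^2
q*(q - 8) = q^2 - 8*q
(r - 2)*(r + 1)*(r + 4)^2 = r^4 + 7*r^3 + 6*r^2 - 32*r - 32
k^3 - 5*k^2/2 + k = k*(k - 2)*(k - 1/2)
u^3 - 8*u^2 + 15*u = u*(u - 5)*(u - 3)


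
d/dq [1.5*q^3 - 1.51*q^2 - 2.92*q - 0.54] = 4.5*q^2 - 3.02*q - 2.92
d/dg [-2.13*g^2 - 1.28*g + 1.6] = -4.26*g - 1.28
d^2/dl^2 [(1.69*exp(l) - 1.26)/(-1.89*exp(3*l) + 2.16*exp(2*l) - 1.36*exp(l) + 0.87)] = (-24.147396*exp(6*l) + 61.205382*exp(5*l) - 47.091024*exp(4*l) - 11.097783*exp(3*l) + 26.597322*exp(2*l) - 9.14028*exp(l) + 0.211671)*exp(l)/(6.751269*exp(9*l) - 23.147208*exp(8*l) + 41.02812*exp(7*l) - 52.713261*exp(6*l) + 50.833008*exp(5*l) - 37.580112*exp(4*l) + 22.141351*exp(3*l) - 9.732168*exp(2*l) + 3.088152*exp(l) - 0.658503)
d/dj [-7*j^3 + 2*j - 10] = 2 - 21*j^2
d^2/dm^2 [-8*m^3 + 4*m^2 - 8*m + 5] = 8 - 48*m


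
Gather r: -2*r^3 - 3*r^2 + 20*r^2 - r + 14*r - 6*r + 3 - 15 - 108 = -2*r^3 + 17*r^2 + 7*r - 120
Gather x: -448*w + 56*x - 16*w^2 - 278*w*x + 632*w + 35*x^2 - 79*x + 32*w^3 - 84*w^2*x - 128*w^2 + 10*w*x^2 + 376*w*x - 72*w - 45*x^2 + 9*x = 32*w^3 - 144*w^2 + 112*w + x^2*(10*w - 10) + x*(-84*w^2 + 98*w - 14)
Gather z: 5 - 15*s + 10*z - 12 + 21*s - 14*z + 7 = 6*s - 4*z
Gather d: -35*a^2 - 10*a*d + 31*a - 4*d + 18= -35*a^2 + 31*a + d*(-10*a - 4) + 18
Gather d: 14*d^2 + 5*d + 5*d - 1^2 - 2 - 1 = 14*d^2 + 10*d - 4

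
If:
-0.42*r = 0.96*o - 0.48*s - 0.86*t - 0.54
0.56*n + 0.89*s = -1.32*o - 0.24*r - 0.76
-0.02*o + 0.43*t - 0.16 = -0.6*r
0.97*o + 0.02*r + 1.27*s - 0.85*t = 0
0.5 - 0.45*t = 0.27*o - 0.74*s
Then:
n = -2.38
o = 0.61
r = 0.10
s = -0.29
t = 0.26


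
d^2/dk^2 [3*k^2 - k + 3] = 6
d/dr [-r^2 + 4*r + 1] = 4 - 2*r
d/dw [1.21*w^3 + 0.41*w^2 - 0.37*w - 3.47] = 3.63*w^2 + 0.82*w - 0.37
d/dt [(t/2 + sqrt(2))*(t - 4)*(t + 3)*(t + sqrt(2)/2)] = 2*t^3 - 3*t^2/2 + 15*sqrt(2)*t^2/4 - 10*t - 5*sqrt(2)*t/2 - 15*sqrt(2) - 1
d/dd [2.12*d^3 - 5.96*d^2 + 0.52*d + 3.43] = 6.36*d^2 - 11.92*d + 0.52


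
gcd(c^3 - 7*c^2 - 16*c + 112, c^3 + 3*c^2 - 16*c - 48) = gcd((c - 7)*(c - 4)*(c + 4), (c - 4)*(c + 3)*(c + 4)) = c^2 - 16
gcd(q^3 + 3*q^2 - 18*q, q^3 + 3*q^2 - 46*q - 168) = q + 6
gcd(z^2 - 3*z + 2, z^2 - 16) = 1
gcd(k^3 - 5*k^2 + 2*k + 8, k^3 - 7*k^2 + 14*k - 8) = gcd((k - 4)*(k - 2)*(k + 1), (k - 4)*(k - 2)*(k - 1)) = k^2 - 6*k + 8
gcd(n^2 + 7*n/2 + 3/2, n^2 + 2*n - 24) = 1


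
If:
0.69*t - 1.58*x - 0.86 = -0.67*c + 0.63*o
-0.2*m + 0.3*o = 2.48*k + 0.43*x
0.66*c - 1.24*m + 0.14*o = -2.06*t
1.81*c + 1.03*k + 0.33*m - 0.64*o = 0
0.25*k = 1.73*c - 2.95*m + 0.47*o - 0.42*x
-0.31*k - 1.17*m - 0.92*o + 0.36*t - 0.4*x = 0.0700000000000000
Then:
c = -0.04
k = 0.10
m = 0.06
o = 0.08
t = 0.04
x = -0.57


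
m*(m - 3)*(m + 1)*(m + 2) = m^4 - 7*m^2 - 6*m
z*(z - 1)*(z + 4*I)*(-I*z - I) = -I*z^4 + 4*z^3 + I*z^2 - 4*z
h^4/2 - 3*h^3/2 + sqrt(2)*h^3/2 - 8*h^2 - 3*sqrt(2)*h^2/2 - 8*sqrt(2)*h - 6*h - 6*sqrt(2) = (h/2 + sqrt(2)/2)*(h - 6)*(h + 1)*(h + 2)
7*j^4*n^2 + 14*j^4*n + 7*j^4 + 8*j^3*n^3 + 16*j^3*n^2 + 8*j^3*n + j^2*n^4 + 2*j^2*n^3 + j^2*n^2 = (j + n)*(7*j + n)*(j*n + j)^2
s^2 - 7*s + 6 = (s - 6)*(s - 1)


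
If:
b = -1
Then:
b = -1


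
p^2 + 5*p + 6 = (p + 2)*(p + 3)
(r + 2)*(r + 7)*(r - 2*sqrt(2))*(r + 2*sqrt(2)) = r^4 + 9*r^3 + 6*r^2 - 72*r - 112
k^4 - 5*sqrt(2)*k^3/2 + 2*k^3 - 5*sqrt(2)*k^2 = k^2*(k + 2)*(k - 5*sqrt(2)/2)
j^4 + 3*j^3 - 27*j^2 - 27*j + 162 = (j - 3)^2*(j + 3)*(j + 6)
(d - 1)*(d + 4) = d^2 + 3*d - 4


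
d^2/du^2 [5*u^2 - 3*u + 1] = 10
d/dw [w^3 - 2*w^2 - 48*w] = 3*w^2 - 4*w - 48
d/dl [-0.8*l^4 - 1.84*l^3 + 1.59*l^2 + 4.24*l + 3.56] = -3.2*l^3 - 5.52*l^2 + 3.18*l + 4.24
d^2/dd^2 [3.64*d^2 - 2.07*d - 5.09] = 7.28000000000000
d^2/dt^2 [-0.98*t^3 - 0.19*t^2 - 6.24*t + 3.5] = -5.88*t - 0.38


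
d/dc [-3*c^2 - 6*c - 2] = -6*c - 6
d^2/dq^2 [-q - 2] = 0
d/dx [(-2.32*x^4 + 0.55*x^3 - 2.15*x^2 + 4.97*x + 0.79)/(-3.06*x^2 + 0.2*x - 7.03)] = (14.1984*x^5 - 3.075*x^4 + 65.4584*x^3 + 3.1787*x^2 + 35.0638*x - 35.0971)/(9.3636*x^4 - 1.224*x^3 + 43.0636*x^2 - 2.812*x + 49.4209)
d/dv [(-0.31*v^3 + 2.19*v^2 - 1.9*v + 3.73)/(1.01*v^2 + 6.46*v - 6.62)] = (-0.3131*v^4 - 4.0052*v^3 + 22.223*v^2 - 36.5302*v - 11.5178)/(1.0201*v^4 + 13.0492*v^3 + 28.3592*v^2 - 85.5304*v + 43.8244)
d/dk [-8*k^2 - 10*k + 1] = -16*k - 10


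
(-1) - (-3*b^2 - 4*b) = 3*b^2 + 4*b - 1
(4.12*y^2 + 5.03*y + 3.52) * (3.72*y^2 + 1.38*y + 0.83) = 15.3264*y^4 + 24.3972*y^3 + 23.4554*y^2 + 9.0325*y + 2.9216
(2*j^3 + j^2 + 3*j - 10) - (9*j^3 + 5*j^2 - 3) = -7*j^3 - 4*j^2 + 3*j - 7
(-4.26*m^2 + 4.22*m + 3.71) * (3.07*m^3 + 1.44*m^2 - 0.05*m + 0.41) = -13.0782*m^5 + 6.821*m^4 + 17.6795*m^3 + 3.3848*m^2 + 1.5447*m + 1.5211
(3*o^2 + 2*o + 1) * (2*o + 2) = 6*o^3 + 10*o^2 + 6*o + 2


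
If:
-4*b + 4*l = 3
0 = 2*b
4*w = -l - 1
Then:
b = 0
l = 3/4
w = -7/16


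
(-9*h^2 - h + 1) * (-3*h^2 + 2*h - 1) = 27*h^4 - 15*h^3 + 4*h^2 + 3*h - 1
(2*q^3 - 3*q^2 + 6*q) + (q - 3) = 2*q^3 - 3*q^2 + 7*q - 3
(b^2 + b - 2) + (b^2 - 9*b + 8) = 2*b^2 - 8*b + 6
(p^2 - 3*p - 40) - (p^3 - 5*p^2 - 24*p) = -p^3 + 6*p^2 + 21*p - 40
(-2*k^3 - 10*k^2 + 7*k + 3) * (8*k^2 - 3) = -16*k^5 - 80*k^4 + 62*k^3 + 54*k^2 - 21*k - 9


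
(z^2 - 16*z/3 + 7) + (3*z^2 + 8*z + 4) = 4*z^2 + 8*z/3 + 11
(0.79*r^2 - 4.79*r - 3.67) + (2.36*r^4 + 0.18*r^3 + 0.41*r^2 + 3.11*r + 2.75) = 2.36*r^4 + 0.18*r^3 + 1.2*r^2 - 1.68*r - 0.92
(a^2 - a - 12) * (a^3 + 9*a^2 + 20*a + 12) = a^5 + 8*a^4 - a^3 - 116*a^2 - 252*a - 144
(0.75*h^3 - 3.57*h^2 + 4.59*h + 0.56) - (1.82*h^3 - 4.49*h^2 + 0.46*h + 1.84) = -1.07*h^3 + 0.92*h^2 + 4.13*h - 1.28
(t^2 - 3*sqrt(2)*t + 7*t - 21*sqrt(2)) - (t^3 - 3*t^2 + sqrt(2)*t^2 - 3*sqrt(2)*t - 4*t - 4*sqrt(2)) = -t^3 - sqrt(2)*t^2 + 4*t^2 + 11*t - 17*sqrt(2)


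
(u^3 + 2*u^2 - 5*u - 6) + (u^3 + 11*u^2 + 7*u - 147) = 2*u^3 + 13*u^2 + 2*u - 153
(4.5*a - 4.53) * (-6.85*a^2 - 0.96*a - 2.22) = -30.825*a^3 + 26.7105*a^2 - 5.6412*a + 10.0566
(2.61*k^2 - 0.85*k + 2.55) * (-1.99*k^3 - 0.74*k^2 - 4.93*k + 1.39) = -5.1939*k^5 - 0.2399*k^4 - 17.3128*k^3 + 5.9314*k^2 - 13.753*k + 3.5445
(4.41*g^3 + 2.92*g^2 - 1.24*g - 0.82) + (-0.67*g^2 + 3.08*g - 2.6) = 4.41*g^3 + 2.25*g^2 + 1.84*g - 3.42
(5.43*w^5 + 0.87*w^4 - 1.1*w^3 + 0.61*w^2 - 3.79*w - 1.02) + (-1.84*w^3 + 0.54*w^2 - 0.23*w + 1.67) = 5.43*w^5 + 0.87*w^4 - 2.94*w^3 + 1.15*w^2 - 4.02*w + 0.65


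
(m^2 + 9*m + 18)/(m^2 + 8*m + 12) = (m + 3)/(m + 2)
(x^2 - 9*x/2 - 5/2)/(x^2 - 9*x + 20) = (x + 1/2)/(x - 4)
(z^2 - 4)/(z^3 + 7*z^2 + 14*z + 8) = (z - 2)/(z^2 + 5*z + 4)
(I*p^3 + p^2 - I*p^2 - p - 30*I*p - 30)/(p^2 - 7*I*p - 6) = I*(p^2 - p - 30)/(p - 6*I)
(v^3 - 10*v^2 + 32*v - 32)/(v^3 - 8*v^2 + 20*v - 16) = (v - 4)/(v - 2)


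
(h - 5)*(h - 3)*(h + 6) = h^3 - 2*h^2 - 33*h + 90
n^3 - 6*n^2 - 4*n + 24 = (n - 6)*(n - 2)*(n + 2)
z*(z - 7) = z^2 - 7*z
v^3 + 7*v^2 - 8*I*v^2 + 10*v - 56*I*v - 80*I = (v + 2)*(v + 5)*(v - 8*I)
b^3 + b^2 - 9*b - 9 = (b - 3)*(b + 1)*(b + 3)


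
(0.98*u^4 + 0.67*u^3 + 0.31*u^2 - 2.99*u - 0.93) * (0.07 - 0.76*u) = -0.7448*u^5 - 0.4406*u^4 - 0.1887*u^3 + 2.2941*u^2 + 0.4975*u - 0.0651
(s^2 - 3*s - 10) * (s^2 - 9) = s^4 - 3*s^3 - 19*s^2 + 27*s + 90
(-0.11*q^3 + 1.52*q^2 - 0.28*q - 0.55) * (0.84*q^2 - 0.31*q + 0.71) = -0.0924*q^5 + 1.3109*q^4 - 0.7845*q^3 + 0.704*q^2 - 0.0283*q - 0.3905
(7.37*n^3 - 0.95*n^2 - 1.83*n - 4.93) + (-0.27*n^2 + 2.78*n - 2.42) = 7.37*n^3 - 1.22*n^2 + 0.95*n - 7.35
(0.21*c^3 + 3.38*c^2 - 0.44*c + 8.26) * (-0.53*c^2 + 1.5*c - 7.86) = -0.1113*c^5 - 1.4764*c^4 + 3.6526*c^3 - 31.6046*c^2 + 15.8484*c - 64.9236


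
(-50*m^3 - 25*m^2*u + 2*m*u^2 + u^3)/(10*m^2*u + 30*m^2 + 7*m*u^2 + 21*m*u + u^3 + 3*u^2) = (-5*m + u)/(u + 3)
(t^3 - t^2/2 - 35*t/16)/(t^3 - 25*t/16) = (4*t - 7)/(4*t - 5)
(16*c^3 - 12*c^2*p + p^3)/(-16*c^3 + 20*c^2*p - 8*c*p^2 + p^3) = (4*c + p)/(-4*c + p)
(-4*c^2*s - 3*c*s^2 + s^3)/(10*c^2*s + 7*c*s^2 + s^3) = (-4*c^2 - 3*c*s + s^2)/(10*c^2 + 7*c*s + s^2)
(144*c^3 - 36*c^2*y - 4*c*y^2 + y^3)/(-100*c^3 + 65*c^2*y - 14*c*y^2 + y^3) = (-36*c^2 + y^2)/(25*c^2 - 10*c*y + y^2)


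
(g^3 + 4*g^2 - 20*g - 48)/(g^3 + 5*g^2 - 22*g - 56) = (g + 6)/(g + 7)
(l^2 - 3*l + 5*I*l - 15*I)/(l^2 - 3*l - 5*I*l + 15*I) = (l + 5*I)/(l - 5*I)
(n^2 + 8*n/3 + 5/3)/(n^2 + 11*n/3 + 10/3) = (n + 1)/(n + 2)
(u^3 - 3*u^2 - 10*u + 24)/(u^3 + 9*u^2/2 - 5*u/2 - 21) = 2*(u - 4)/(2*u + 7)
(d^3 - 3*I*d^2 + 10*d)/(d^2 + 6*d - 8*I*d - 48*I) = d*(d^2 - 3*I*d + 10)/(d^2 + 6*d - 8*I*d - 48*I)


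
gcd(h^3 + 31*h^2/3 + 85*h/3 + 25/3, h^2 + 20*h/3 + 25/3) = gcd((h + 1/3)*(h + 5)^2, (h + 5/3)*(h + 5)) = h + 5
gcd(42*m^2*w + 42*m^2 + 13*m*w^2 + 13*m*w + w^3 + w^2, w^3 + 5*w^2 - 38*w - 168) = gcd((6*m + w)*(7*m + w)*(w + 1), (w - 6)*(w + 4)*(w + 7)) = 1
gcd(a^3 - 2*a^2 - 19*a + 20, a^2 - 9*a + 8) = a - 1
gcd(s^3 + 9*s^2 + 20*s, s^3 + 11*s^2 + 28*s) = s^2 + 4*s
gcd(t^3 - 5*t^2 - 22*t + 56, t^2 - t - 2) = t - 2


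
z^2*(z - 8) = z^3 - 8*z^2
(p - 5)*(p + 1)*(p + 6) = p^3 + 2*p^2 - 29*p - 30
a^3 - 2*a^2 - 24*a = a*(a - 6)*(a + 4)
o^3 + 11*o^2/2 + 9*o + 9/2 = (o + 1)*(o + 3/2)*(o + 3)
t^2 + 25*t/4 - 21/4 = (t - 3/4)*(t + 7)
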